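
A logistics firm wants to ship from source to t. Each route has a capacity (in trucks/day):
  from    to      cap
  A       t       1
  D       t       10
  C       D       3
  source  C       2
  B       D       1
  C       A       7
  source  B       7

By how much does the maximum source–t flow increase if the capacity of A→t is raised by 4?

Original max flow = 3.
Edge A→t does not cross the min cut (source side {B, source}), so extra capacity there cannot help.
New max flow = 3. Increase = 0.

0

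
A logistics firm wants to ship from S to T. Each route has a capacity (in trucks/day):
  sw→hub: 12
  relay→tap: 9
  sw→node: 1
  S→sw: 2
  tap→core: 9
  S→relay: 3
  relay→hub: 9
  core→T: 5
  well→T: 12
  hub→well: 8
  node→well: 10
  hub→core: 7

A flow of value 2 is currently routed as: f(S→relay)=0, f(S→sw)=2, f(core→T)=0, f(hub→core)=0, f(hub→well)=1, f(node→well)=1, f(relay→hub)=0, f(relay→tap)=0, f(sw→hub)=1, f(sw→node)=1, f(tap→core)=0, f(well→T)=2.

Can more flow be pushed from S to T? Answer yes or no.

Residual path S→relay→hub→well→T has bottleneck 3 > 0.
Pushing 3 along it raises the flow to 5, so the given flow is not maximum.

Yes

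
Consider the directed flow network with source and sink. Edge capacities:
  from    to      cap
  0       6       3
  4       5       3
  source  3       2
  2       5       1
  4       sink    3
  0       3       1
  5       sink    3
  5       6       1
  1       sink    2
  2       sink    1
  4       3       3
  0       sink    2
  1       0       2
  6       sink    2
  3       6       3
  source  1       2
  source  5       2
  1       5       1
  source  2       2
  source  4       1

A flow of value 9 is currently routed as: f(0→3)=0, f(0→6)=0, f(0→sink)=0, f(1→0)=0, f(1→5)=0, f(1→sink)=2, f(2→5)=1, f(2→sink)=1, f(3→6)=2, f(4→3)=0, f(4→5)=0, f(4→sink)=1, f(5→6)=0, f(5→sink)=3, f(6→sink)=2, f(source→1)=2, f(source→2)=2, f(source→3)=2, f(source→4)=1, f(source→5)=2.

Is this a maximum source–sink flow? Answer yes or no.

Residual reachable from source: {source}; sink is not reachable.
Saturated cut: source→2, source→1, source→4, source→5, source→3 with total capacity 9 = current flow value. Flow is maximum.

Yes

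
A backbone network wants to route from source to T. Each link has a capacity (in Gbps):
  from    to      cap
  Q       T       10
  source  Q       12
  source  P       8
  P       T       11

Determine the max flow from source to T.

Augment source→Q→T: bottleneck 10. Total 10.
Augment source→P→T: bottleneck 8. Total 18.
No augmenting path remains in the residual graph.

18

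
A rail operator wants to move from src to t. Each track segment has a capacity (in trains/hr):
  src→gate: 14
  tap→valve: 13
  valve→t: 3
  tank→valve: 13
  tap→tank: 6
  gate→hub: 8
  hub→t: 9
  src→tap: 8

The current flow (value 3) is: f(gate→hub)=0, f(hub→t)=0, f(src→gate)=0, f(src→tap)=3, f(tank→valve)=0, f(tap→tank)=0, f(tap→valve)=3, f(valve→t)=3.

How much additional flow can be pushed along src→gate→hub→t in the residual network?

Residual capacities along the path: src→gate: 14, gate→hub: 8, hub→t: 9.
Minimum is 8.

8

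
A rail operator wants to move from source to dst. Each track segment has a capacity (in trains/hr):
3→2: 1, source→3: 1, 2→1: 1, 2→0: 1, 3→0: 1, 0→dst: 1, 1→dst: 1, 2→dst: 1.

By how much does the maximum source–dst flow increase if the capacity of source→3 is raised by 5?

1

Original max flow = 1.
After raising cap(source→3), augmenting paths through that edge carry 1 more unit.
New max flow = 2. Increase = 1.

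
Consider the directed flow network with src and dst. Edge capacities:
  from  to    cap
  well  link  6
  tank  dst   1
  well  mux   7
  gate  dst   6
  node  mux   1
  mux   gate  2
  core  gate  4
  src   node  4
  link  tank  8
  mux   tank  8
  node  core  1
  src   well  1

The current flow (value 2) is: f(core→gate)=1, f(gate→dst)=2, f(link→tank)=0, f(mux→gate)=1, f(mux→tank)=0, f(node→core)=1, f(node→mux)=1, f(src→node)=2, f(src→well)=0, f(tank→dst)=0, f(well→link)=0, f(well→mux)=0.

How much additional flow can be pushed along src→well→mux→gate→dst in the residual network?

Residual capacities along the path: src→well: 1, well→mux: 7, mux→gate: 1, gate→dst: 4.
Minimum is 1.

1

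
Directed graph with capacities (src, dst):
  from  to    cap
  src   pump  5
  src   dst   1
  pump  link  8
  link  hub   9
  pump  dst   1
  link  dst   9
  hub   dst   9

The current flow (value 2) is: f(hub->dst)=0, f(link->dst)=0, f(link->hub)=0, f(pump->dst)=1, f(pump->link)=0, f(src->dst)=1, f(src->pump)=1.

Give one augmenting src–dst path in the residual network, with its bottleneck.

src->pump->link->dst, bottleneck 4

Residual along src->pump->link->dst: src->pump: 4, pump->link: 8, link->dst: 9.
Bottleneck = min = 4.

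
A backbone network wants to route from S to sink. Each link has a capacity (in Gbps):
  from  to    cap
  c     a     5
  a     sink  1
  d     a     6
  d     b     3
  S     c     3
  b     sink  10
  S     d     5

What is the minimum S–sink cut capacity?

Max flow = 4 (via 2 augmenting paths).
In the residual at optimum, the set reachable from S is {S, a, c, d}.
Cut edges: d→b (cap 3), a→sink (cap 1). Sum = 4.

4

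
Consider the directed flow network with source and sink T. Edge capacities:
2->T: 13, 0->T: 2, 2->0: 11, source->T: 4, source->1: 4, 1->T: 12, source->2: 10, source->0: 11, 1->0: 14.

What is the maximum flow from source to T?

20

Augment source->T: bottleneck 4. Total 4.
Augment source->1->T: bottleneck 4. Total 8.
Augment source->2->T: bottleneck 10. Total 18.
Augment source->0->T: bottleneck 2. Total 20.
No augmenting path remains in the residual graph.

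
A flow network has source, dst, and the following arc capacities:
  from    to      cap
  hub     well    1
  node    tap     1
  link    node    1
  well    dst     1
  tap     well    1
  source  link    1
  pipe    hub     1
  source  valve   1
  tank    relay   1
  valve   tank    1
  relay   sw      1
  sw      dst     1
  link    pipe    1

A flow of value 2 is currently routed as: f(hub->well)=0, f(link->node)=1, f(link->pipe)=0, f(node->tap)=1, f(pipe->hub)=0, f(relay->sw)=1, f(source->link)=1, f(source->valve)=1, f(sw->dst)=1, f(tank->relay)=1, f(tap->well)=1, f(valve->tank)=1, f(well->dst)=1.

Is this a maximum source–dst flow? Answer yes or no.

Residual reachable from source: {source}; dst is not reachable.
Saturated cut: source->link, source->valve with total capacity 2 = current flow value. Flow is maximum.

Yes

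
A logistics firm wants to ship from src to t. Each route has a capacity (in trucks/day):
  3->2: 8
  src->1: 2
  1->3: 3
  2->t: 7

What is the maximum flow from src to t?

Augment src->1->3->2->t: bottleneck 2. Total 2.
No augmenting path remains in the residual graph.

2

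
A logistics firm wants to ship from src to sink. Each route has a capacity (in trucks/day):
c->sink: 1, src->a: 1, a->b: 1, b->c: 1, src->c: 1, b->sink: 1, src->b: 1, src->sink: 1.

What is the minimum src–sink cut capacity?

Max flow = 3 (via 3 augmenting paths).
In the residual at optimum, the set reachable from src is {a, b, c, src}.
Cut edges: src->sink (cap 1), b->sink (cap 1), c->sink (cap 1). Sum = 3.

3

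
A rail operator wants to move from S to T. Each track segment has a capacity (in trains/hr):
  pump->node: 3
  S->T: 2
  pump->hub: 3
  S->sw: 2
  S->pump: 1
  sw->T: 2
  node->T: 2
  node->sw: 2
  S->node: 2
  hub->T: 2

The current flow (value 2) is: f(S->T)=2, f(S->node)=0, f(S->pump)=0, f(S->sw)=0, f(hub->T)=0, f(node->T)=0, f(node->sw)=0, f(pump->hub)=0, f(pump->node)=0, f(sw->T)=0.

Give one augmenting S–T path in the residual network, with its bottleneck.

Residual along S->node->T: S->node: 2, node->T: 2.
Bottleneck = min = 2.

S->node->T, bottleneck 2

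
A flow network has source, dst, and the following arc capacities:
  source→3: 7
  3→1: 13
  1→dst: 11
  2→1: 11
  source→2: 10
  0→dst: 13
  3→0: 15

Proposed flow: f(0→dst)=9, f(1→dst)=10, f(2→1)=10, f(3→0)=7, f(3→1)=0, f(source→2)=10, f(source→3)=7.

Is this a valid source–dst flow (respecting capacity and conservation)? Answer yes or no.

No

Conservation fails at 0: inflow 7 ≠ outflow 9.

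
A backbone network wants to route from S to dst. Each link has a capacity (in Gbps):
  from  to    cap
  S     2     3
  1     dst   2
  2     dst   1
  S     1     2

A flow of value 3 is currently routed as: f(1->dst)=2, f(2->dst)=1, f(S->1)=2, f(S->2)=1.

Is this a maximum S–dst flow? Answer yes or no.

Residual reachable from S: {2, S}; dst is not reachable.
Saturated cut: S->1, 2->dst with total capacity 3 = current flow value. Flow is maximum.

Yes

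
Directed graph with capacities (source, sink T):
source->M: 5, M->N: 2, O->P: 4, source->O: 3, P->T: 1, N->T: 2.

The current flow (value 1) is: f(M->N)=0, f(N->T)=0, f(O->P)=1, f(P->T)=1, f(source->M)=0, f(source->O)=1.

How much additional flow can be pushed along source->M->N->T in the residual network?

Residual capacities along the path: source->M: 5, M->N: 2, N->T: 2.
Minimum is 2.

2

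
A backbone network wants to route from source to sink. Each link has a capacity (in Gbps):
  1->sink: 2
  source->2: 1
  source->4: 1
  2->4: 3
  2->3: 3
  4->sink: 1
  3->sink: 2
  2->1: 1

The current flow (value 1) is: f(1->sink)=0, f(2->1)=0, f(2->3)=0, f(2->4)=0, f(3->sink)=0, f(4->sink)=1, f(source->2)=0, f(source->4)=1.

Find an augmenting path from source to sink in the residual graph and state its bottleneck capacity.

source->2->1->sink, bottleneck 1

Residual along source->2->1->sink: source->2: 1, 2->1: 1, 1->sink: 2.
Bottleneck = min = 1.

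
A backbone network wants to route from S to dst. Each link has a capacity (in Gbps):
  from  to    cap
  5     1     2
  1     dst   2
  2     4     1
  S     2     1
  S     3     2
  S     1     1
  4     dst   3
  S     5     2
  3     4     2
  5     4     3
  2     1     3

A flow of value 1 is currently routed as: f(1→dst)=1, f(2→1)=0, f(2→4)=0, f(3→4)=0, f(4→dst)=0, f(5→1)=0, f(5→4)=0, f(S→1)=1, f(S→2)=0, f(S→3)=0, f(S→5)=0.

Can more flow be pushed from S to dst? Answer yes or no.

Yes

Residual path S→2→4→dst has bottleneck 1 > 0.
Pushing 1 along it raises the flow to 2, so the given flow is not maximum.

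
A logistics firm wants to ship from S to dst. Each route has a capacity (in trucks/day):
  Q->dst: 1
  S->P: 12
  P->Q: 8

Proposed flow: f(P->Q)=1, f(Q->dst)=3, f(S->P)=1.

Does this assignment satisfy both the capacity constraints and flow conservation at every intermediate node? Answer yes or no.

Capacity violated on Q->dst: flow 3 > capacity 1.

No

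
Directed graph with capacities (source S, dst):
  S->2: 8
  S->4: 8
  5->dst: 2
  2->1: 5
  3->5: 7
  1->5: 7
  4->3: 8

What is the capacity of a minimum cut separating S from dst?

2

Max flow = 2 (via 1 augmenting path).
In the residual at optimum, the set reachable from S is {1, 2, 3, 4, 5, S}.
Cut edges: 5->dst (cap 2). Sum = 2.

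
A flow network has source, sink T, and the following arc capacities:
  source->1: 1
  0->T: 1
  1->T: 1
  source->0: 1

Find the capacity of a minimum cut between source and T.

Max flow = 2 (via 2 augmenting paths).
In the residual at optimum, the set reachable from source is {source}.
Cut edges: source->1 (cap 1), source->0 (cap 1). Sum = 2.

2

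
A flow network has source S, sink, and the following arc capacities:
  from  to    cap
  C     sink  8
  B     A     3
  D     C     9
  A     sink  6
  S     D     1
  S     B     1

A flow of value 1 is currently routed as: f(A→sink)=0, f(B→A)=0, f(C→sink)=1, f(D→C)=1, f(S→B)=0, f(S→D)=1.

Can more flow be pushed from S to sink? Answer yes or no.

Yes

Residual path S→B→A→sink has bottleneck 1 > 0.
Pushing 1 along it raises the flow to 2, so the given flow is not maximum.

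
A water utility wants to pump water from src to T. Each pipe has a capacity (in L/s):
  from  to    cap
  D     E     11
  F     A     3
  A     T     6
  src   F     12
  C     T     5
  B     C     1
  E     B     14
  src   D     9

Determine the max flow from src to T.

Augment src→F→A→T: bottleneck 3. Total 3.
Augment src→D→E→B→C→T: bottleneck 1. Total 4.
No augmenting path remains in the residual graph.

4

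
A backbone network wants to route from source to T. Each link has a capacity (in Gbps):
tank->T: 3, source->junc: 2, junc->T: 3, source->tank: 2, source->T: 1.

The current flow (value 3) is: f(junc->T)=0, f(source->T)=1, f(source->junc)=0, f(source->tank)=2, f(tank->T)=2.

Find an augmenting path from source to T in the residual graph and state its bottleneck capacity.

source->junc->T, bottleneck 2

Residual along source->junc->T: source->junc: 2, junc->T: 3.
Bottleneck = min = 2.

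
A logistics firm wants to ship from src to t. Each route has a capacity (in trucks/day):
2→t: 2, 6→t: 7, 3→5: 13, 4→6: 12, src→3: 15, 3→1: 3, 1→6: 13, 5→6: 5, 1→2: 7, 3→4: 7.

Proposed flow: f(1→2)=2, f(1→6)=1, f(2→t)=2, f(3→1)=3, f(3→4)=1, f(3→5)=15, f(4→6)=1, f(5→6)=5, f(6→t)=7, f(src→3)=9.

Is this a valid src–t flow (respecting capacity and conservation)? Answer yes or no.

No

Capacity violated on 3→5: flow 15 > capacity 13.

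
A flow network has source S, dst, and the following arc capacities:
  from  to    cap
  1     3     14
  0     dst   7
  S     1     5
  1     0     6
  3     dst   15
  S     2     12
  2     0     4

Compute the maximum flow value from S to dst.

9

Augment S->1->3->dst: bottleneck 5. Total 5.
Augment S->2->0->dst: bottleneck 4. Total 9.
No augmenting path remains in the residual graph.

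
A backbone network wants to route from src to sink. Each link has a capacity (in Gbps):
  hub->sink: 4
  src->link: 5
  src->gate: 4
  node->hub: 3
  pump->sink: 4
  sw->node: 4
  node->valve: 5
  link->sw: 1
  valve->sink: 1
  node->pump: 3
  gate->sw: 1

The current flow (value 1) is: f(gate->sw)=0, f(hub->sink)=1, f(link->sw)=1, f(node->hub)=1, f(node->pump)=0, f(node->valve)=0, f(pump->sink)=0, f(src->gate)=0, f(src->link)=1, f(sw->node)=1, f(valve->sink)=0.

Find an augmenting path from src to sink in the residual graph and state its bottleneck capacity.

Residual along src->gate->sw->node->hub->sink: src->gate: 4, gate->sw: 1, sw->node: 3, node->hub: 2, hub->sink: 3.
Bottleneck = min = 1.

src->gate->sw->node->hub->sink, bottleneck 1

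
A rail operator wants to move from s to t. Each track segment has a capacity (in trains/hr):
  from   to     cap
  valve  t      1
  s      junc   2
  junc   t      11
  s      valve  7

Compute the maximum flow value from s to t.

3

Augment s->valve->t: bottleneck 1. Total 1.
Augment s->junc->t: bottleneck 2. Total 3.
No augmenting path remains in the residual graph.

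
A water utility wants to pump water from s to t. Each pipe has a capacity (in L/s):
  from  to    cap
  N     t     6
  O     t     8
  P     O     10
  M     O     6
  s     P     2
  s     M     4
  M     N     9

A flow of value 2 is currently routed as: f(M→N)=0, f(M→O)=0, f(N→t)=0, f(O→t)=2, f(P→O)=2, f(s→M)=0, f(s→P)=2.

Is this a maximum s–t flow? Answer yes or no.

Residual path s→M→O→t has bottleneck 4 > 0.
Pushing 4 along it raises the flow to 6, so the given flow is not maximum.

No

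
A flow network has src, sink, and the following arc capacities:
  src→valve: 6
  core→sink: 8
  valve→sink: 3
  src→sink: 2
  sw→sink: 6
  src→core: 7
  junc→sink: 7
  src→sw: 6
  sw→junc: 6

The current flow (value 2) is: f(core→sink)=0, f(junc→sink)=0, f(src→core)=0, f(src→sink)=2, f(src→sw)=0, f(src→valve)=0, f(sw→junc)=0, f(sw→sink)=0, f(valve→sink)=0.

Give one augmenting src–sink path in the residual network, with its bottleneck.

src→sw→sink, bottleneck 6

Residual along src→sw→sink: src→sw: 6, sw→sink: 6.
Bottleneck = min = 6.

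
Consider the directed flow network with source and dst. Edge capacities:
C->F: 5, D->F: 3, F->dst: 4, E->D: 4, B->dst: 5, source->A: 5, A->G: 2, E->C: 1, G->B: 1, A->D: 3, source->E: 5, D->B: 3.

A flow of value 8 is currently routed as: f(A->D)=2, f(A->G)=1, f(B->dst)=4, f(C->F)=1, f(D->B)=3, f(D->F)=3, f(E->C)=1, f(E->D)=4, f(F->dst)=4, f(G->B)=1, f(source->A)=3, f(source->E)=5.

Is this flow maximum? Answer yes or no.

Yes

Residual reachable from source: {A, D, E, G, source}; dst is not reachable.
Saturated cut: E->C, D->F, D->B, G->B with total capacity 8 = current flow value. Flow is maximum.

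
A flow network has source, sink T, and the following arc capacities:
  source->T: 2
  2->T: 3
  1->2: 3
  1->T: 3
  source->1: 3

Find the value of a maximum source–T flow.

5

Augment source->T: bottleneck 2. Total 2.
Augment source->1->T: bottleneck 3. Total 5.
No augmenting path remains in the residual graph.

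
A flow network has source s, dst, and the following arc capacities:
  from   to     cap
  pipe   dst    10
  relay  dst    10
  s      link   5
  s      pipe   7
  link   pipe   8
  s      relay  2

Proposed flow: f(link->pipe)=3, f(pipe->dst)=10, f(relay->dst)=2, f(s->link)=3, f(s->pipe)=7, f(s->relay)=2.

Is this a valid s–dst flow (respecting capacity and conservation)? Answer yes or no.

Every edge has 0 ≤ f(e) ≤ cap(e).
At each intermediate node, inflow equals outflow.

Yes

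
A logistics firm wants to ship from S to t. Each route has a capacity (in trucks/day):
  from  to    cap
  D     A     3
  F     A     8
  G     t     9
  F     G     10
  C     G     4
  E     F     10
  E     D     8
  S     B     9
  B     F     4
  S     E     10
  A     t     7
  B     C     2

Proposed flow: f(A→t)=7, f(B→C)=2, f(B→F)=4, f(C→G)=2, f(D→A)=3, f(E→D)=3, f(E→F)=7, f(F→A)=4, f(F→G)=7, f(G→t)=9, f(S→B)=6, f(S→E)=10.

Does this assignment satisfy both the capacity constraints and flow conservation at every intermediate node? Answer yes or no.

Yes

Every edge has 0 ≤ f(e) ≤ cap(e).
At each intermediate node, inflow equals outflow.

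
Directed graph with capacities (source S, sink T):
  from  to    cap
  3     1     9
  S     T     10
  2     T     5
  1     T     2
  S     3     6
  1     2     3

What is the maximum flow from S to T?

15

Augment S->T: bottleneck 10. Total 10.
Augment S->3->1->T: bottleneck 2. Total 12.
Augment S->3->1->2->T: bottleneck 3. Total 15.
No augmenting path remains in the residual graph.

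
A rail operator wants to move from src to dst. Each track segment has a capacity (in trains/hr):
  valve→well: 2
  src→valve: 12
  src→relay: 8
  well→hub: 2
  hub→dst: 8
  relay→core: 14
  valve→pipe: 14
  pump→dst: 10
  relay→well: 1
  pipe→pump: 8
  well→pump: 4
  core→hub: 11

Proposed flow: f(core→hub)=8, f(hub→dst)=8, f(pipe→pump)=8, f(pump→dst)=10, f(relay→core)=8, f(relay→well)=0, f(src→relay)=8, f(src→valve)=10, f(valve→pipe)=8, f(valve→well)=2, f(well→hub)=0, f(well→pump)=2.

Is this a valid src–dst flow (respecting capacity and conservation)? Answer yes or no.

Yes

Every edge has 0 ≤ f(e) ≤ cap(e).
At each intermediate node, inflow equals outflow.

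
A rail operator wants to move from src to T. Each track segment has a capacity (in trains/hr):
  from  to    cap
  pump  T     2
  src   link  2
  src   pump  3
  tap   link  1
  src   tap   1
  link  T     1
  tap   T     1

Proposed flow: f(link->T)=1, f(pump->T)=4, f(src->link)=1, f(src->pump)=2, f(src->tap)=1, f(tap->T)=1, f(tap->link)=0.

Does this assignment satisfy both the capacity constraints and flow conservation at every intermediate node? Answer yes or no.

Capacity violated on pump->T: flow 4 > capacity 2.

No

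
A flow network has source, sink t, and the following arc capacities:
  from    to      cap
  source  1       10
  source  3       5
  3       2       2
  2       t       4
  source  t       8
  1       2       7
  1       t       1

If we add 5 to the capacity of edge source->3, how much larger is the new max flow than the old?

Original max flow = 13.
Edge source->3 does not cross the min cut (source side {1, 2, 3, source}), so extra capacity there cannot help.
New max flow = 13. Increase = 0.

0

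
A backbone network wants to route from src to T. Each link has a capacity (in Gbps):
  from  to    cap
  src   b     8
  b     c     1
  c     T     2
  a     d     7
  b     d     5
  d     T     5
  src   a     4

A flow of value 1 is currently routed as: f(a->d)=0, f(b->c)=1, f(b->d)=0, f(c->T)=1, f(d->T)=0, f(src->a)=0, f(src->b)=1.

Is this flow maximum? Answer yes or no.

No

Residual path src->b->d->T has bottleneck 5 > 0.
Pushing 5 along it raises the flow to 6, so the given flow is not maximum.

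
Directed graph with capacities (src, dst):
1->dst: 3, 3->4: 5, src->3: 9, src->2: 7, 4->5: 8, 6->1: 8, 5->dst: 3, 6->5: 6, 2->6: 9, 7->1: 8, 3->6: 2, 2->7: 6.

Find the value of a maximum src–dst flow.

6

Augment src->3->4->5->dst: bottleneck 3. Total 3.
Augment src->3->6->1->dst: bottleneck 2. Total 5.
Augment src->2->6->1->dst: bottleneck 1. Total 6.
No augmenting path remains in the residual graph.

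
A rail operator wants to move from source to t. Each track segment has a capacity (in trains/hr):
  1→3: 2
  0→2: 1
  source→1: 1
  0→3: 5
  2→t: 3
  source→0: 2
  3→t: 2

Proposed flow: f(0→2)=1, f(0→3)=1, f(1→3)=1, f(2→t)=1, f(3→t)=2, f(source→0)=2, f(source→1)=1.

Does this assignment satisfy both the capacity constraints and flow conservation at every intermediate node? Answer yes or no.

Every edge has 0 ≤ f(e) ≤ cap(e).
At each intermediate node, inflow equals outflow.

Yes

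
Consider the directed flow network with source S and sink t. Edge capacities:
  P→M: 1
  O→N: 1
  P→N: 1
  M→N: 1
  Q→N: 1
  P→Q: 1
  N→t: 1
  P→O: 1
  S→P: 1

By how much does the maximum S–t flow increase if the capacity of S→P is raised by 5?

0

Original max flow = 1.
Even with extra capacity on S→P, another cut of capacity 1 remains binding.
New max flow = 1. Increase = 0.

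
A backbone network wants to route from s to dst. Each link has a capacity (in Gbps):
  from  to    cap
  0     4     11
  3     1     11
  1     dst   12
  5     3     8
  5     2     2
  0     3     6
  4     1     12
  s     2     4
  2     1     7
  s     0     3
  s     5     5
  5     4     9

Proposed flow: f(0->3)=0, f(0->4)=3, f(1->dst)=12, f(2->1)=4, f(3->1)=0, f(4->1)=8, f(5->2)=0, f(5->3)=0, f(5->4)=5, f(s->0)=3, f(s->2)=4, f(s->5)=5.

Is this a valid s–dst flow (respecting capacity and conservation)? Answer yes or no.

Every edge has 0 ≤ f(e) ≤ cap(e).
At each intermediate node, inflow equals outflow.

Yes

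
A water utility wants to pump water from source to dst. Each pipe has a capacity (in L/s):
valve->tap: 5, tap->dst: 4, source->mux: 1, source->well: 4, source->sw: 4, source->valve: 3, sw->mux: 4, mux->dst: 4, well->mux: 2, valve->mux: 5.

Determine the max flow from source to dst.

Augment source->mux->dst: bottleneck 1. Total 1.
Augment source->valve->tap->dst: bottleneck 3. Total 4.
Augment source->sw->mux->dst: bottleneck 3. Total 7.
No augmenting path remains in the residual graph.

7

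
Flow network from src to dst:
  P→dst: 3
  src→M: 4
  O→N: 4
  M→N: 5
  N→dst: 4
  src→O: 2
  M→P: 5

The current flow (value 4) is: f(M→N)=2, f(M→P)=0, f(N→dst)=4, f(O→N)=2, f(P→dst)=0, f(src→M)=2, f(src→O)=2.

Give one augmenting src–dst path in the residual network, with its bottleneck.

src→M→P→dst, bottleneck 2

Residual along src→M→P→dst: src→M: 2, M→P: 5, P→dst: 3.
Bottleneck = min = 2.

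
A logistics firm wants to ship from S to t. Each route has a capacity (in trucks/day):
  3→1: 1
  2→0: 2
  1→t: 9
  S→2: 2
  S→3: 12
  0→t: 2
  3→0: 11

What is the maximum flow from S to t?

Augment S→3→1→t: bottleneck 1. Total 1.
Augment S→3→0→t: bottleneck 2. Total 3.
No augmenting path remains in the residual graph.

3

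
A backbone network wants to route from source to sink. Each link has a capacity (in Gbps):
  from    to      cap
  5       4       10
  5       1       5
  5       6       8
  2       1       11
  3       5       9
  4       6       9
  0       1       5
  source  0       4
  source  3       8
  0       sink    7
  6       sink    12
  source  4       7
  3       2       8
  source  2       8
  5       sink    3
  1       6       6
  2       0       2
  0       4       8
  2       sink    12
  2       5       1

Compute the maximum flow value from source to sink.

27

Augment source->2->sink: bottleneck 8. Total 8.
Augment source->0->sink: bottleneck 4. Total 12.
Augment source->3->2->sink: bottleneck 4. Total 16.
Augment source->3->5->sink: bottleneck 3. Total 19.
Augment source->4->6->sink: bottleneck 7. Total 26.
Augment source->3->2->0->sink: bottleneck 1. Total 27.
No augmenting path remains in the residual graph.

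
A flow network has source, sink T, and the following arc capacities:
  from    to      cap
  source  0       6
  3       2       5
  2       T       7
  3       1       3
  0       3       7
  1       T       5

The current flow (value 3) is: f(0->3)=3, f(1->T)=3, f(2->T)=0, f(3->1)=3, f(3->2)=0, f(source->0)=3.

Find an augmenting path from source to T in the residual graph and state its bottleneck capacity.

Residual along source->0->3->2->T: source->0: 3, 0->3: 4, 3->2: 5, 2->T: 7.
Bottleneck = min = 3.

source->0->3->2->T, bottleneck 3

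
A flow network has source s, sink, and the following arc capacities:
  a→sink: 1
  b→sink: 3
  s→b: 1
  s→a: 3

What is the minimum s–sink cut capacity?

Max flow = 2 (via 2 augmenting paths).
In the residual at optimum, the set reachable from s is {a, s}.
Cut edges: s→b (cap 1), a→sink (cap 1). Sum = 2.

2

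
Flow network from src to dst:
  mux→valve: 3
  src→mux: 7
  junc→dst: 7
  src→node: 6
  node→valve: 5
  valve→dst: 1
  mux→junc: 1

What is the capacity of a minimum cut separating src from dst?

2

Max flow = 2 (via 2 augmenting paths).
In the residual at optimum, the set reachable from src is {mux, node, src, valve}.
Cut edges: mux→junc (cap 1), valve→dst (cap 1). Sum = 2.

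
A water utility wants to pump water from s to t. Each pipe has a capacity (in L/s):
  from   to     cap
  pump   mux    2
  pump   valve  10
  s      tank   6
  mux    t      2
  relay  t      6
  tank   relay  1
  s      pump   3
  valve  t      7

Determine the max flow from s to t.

4

Augment s->tank->relay->t: bottleneck 1. Total 1.
Augment s->pump->valve->t: bottleneck 3. Total 4.
No augmenting path remains in the residual graph.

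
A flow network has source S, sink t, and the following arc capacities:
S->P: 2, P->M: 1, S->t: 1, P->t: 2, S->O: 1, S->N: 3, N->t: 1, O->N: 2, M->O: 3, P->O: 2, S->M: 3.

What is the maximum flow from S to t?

Augment S->t: bottleneck 1. Total 1.
Augment S->P->t: bottleneck 2. Total 3.
Augment S->N->t: bottleneck 1. Total 4.
No augmenting path remains in the residual graph.

4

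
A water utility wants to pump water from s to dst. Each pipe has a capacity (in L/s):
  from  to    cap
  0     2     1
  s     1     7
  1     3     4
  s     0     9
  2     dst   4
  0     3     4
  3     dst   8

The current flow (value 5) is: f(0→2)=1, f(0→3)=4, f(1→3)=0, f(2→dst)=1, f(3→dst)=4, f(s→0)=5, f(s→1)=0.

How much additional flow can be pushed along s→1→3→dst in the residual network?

4

Residual capacities along the path: s→1: 7, 1→3: 4, 3→dst: 4.
Minimum is 4.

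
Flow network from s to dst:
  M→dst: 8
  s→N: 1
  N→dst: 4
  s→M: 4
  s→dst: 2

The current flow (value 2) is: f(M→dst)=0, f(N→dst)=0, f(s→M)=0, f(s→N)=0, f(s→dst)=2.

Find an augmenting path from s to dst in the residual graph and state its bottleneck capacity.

Residual along s→M→dst: s→M: 4, M→dst: 8.
Bottleneck = min = 4.

s→M→dst, bottleneck 4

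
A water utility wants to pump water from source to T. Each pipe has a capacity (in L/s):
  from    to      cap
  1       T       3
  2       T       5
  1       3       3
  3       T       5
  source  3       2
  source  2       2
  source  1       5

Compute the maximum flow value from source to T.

9

Augment source->1->T: bottleneck 3. Total 3.
Augment source->2->T: bottleneck 2. Total 5.
Augment source->3->T: bottleneck 2. Total 7.
Augment source->1->3->T: bottleneck 2. Total 9.
No augmenting path remains in the residual graph.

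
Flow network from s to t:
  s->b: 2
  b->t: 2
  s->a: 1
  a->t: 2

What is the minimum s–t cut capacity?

Max flow = 3 (via 2 augmenting paths).
In the residual at optimum, the set reachable from s is {s}.
Cut edges: s->a (cap 1), s->b (cap 2). Sum = 3.

3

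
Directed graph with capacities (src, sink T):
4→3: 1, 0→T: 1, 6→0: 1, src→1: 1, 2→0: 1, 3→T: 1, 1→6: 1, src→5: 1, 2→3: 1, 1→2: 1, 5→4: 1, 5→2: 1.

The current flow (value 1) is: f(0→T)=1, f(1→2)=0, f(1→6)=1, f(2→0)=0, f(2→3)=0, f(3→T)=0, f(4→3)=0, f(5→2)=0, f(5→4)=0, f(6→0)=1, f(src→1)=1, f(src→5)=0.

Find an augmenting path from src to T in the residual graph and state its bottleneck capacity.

src→5→2→3→T, bottleneck 1

Residual along src→5→2→3→T: src→5: 1, 5→2: 1, 2→3: 1, 3→T: 1.
Bottleneck = min = 1.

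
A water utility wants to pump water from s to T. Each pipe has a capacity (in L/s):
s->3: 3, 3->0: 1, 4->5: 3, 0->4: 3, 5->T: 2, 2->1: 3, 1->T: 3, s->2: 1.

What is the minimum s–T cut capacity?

Max flow = 2 (via 2 augmenting paths).
In the residual at optimum, the set reachable from s is {3, s}.
Cut edges: 3->0 (cap 1), s->2 (cap 1). Sum = 2.

2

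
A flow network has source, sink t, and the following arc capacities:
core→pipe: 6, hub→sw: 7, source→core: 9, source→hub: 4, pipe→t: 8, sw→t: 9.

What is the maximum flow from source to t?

10

Augment source→hub→sw→t: bottleneck 4. Total 4.
Augment source→core→pipe→t: bottleneck 6. Total 10.
No augmenting path remains in the residual graph.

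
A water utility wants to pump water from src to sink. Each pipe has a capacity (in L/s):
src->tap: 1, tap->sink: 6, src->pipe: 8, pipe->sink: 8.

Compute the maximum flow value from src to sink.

Augment src->pipe->sink: bottleneck 8. Total 8.
Augment src->tap->sink: bottleneck 1. Total 9.
No augmenting path remains in the residual graph.

9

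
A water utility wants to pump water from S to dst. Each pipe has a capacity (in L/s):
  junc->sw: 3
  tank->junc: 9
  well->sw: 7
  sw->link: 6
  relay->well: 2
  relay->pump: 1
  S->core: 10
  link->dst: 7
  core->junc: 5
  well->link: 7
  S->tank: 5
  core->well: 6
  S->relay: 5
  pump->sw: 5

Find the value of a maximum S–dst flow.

Augment S->core->well->link->dst: bottleneck 6. Total 6.
Augment S->relay->well->link->dst: bottleneck 1. Total 7.
No augmenting path remains in the residual graph.

7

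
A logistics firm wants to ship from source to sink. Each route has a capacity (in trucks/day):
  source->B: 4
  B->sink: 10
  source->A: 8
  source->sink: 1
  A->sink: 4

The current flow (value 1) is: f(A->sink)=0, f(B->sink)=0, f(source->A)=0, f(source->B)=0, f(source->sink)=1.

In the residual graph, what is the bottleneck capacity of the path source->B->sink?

4

Residual capacities along the path: source->B: 4, B->sink: 10.
Minimum is 4.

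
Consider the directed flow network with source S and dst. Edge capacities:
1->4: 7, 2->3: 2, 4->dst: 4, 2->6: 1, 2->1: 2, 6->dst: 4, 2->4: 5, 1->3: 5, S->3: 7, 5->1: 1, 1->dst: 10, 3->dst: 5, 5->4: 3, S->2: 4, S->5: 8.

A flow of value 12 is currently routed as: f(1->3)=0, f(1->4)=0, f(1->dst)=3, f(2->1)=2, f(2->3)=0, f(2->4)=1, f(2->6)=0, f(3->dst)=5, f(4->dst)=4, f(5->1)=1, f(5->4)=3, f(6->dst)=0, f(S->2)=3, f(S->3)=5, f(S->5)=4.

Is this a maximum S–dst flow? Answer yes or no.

Residual path S->2->6->dst has bottleneck 1 > 0.
Pushing 1 along it raises the flow to 13, so the given flow is not maximum.

No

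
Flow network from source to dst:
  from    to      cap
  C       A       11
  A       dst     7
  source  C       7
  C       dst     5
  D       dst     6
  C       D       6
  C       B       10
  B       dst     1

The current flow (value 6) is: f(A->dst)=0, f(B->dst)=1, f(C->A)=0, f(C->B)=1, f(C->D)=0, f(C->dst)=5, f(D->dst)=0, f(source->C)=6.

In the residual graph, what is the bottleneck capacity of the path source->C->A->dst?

Residual capacities along the path: source->C: 1, C->A: 11, A->dst: 7.
Minimum is 1.

1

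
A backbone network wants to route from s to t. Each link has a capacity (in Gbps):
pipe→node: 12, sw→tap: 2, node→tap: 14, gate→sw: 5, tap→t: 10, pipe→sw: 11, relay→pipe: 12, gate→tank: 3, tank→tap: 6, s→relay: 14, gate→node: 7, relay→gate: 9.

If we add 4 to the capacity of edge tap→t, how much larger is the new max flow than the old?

4

Original max flow = 10.
After raising cap(tap→t), augmenting paths through that edge carry 4 more units.
New max flow = 14. Increase = 4.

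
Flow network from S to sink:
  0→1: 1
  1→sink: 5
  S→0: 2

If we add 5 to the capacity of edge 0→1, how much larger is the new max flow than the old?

1

Original max flow = 1.
After raising cap(0→1), augmenting paths through that edge carry 1 more unit.
New max flow = 2. Increase = 1.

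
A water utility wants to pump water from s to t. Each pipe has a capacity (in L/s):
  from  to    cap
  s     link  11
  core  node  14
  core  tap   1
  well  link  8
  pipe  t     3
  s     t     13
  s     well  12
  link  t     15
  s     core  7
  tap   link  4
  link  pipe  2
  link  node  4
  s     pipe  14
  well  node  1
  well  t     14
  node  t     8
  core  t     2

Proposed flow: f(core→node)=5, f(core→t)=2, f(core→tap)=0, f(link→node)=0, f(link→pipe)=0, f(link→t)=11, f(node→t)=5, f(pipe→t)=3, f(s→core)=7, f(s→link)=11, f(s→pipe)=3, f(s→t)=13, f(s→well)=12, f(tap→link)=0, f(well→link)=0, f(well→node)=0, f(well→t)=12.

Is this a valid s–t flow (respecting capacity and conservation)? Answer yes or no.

Every edge has 0 ≤ f(e) ≤ cap(e).
At each intermediate node, inflow equals outflow.

Yes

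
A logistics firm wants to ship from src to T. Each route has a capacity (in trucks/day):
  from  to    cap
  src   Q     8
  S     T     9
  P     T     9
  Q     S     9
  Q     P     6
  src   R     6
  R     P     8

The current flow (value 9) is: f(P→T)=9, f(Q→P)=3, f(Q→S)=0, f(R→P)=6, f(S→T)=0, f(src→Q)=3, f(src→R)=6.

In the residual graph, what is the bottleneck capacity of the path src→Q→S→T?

Residual capacities along the path: src→Q: 5, Q→S: 9, S→T: 9.
Minimum is 5.

5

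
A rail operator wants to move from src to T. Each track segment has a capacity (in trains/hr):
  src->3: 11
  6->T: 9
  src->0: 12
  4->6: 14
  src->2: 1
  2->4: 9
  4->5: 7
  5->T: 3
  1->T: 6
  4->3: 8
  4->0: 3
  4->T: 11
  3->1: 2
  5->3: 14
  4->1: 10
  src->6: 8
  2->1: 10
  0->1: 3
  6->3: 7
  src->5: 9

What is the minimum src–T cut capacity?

Max flow = 17 (via 5 augmenting paths).
In the residual at optimum, the set reachable from src is {0, 3, 5, src}.
Cut edges: src->2 (cap 1), src->6 (cap 8), 5->T (cap 3), 3->1 (cap 2), 0->1 (cap 3). Sum = 17.

17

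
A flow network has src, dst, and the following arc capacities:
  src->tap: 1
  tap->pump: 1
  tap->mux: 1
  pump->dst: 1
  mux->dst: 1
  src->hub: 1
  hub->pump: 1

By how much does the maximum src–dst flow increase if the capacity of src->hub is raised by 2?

0

Original max flow = 2.
Even with extra capacity on src->hub, another cut of capacity 2 remains binding.
New max flow = 2. Increase = 0.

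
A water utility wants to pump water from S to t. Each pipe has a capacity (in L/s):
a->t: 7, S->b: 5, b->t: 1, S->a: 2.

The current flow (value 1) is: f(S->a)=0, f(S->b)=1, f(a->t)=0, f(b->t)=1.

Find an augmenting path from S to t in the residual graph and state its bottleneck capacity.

Residual along S->a->t: S->a: 2, a->t: 7.
Bottleneck = min = 2.

S->a->t, bottleneck 2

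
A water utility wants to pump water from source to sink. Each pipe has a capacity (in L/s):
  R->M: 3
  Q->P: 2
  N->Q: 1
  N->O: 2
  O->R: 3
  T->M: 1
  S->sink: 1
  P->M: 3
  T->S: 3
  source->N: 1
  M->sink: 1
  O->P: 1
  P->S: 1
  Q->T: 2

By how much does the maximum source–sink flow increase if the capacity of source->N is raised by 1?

1

Original max flow = 1.
After raising cap(source->N), augmenting paths through that edge carry 1 more unit.
New max flow = 2. Increase = 1.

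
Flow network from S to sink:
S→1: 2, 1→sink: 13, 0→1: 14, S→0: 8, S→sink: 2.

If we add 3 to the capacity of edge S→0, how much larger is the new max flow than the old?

3

Original max flow = 12.
After raising cap(S→0), augmenting paths through that edge carry 3 more units.
New max flow = 15. Increase = 3.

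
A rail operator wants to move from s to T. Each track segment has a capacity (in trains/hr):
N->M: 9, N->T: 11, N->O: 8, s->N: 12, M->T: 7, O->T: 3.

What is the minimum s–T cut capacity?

Max flow = 12 (via 2 augmenting paths).
In the residual at optimum, the set reachable from s is {s}.
Cut edges: s->N (cap 12). Sum = 12.

12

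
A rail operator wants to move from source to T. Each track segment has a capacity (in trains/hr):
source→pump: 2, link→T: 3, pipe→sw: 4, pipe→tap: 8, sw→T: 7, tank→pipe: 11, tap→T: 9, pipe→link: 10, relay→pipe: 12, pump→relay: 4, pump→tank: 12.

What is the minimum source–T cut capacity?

Max flow = 2 (via 1 augmenting path).
In the residual at optimum, the set reachable from source is {source}.
Cut edges: source→pump (cap 2). Sum = 2.

2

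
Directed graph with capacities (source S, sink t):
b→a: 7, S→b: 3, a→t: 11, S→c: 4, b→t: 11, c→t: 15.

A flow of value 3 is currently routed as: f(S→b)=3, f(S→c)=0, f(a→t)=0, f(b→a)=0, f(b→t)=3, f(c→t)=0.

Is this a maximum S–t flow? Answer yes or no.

No

Residual path S→c→t has bottleneck 4 > 0.
Pushing 4 along it raises the flow to 7, so the given flow is not maximum.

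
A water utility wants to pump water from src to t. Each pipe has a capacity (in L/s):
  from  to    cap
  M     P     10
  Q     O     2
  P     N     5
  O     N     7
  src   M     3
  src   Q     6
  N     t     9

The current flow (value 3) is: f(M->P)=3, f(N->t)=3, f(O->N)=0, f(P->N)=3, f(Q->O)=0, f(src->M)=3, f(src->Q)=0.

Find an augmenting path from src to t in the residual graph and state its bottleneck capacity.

Residual along src->Q->O->N->t: src->Q: 6, Q->O: 2, O->N: 7, N->t: 6.
Bottleneck = min = 2.

src->Q->O->N->t, bottleneck 2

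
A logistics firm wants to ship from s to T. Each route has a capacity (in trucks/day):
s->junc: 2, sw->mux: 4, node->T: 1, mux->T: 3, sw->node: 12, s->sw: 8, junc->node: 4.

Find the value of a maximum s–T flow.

4

Augment s->junc->node->T: bottleneck 1. Total 1.
Augment s->sw->mux->T: bottleneck 3. Total 4.
No augmenting path remains in the residual graph.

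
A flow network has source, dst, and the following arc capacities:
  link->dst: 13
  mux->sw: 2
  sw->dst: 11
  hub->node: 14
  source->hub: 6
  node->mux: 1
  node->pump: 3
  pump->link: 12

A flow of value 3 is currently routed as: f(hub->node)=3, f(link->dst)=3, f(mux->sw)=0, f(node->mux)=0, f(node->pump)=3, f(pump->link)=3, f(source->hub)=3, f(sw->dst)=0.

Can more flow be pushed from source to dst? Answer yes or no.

Residual path source->hub->node->mux->sw->dst has bottleneck 1 > 0.
Pushing 1 along it raises the flow to 4, so the given flow is not maximum.

Yes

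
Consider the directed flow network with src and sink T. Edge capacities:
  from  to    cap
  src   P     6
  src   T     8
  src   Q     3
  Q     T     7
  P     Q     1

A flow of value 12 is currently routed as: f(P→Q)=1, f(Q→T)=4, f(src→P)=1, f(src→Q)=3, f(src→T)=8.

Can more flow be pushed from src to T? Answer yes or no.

No

Residual reachable from src: {P, src}; T is not reachable.
Saturated cut: src→Q, src→T, P→Q with total capacity 12 = current flow value. Flow is maximum.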